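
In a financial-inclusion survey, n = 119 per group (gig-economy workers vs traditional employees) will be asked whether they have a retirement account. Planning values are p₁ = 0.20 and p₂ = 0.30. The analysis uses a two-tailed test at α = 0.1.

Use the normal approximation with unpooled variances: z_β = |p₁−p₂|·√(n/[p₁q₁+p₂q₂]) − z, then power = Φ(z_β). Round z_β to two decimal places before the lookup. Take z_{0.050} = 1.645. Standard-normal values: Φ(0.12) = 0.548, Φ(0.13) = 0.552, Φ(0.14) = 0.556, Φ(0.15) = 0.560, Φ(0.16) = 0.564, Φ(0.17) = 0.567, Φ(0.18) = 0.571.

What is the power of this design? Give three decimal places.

Power ≈ 0.560

z_β = |p₁−p₂|·√(n/[p₁q₁+p₂q₂]) − z_{α/2}
    = 0.10 · √(119/0.3700) − 1.645
    = 0.10 · 17.9338 − 1.645
    = 1.7934 − 1.645 = 0.1484 → 0.15
Power = Φ(0.15) = 0.560.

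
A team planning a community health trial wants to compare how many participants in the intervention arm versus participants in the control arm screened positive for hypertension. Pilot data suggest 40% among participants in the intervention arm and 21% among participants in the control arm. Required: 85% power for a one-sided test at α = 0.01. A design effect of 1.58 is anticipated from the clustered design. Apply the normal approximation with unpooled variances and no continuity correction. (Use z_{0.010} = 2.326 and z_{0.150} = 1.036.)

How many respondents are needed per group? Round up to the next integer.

n = 201 per group

n = (z_α + z_β)² · [p₁(1−p₁) + p₂(1−p₂)] / (p₁ − p₂)²
  = (2.326 + 1.036)² · (0.40·0.60 + 0.21·0.79) / (0.19)²
  = (3.362)² · (0.2400 + 0.1659) / 0.0361
  = 11.3030 · 0.4059 / 0.0361
  = 127.09
Design effect: 1.58 × 127.09 = 200.80.
Round up → n = 201 per group.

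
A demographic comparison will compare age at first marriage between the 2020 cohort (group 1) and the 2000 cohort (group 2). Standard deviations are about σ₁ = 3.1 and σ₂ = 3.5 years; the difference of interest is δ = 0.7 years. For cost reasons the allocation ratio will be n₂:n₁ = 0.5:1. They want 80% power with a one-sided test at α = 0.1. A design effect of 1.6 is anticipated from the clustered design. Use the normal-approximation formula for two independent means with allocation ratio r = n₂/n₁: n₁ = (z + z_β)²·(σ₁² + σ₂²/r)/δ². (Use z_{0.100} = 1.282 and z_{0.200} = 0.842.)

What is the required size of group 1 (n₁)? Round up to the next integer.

n₁ = (z_α + z_β)² · (σ₁² + σ₂²/r) / δ²
   = (1.282 + 0.842)² · (3.1² + 3.5²/0.5) / 0.7²
   = 4.5114 · (9.61 + 24.5) / 0.49
   = 4.5114 · 34.11 / 0.49
   = 314.05
Design effect: 1.6 × 314.05 = 502.48.
Round up → n₁ = 503; n₂ = r·n₁ = 0.5 × 503 = 252.

n₁ = 503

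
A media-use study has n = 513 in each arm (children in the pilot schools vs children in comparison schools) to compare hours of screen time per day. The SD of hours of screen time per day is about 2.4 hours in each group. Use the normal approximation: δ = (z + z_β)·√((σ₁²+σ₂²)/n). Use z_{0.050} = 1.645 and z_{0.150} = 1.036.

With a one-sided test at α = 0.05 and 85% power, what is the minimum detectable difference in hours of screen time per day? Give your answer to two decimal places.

δ = (z_α + z_β) · √((σ₁²+σ₂²)/n)
  = (1.645 + 1.036) · √(11.52/513)
  = 2.681 · √0.02246
  = 2.681 · 0.1499
  = 0.4018

Minimum detectable difference ≈ 0.40 hours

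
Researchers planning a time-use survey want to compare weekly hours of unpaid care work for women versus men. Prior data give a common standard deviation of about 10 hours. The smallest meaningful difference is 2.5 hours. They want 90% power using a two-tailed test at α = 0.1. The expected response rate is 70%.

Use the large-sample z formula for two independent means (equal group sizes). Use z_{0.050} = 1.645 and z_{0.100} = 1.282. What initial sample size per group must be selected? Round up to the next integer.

n = (z_{α/2} + z_β)² · (σ₁² + σ₂²) / δ²
  = (1.645 + 1.282)² · (2·10² = 200) / 2.5²
  = 8.5673 · 200 / 6.25
  = 274.15
Adjust for 70% response: 274.15 / 0.70 = 391.65.
Round up → n = 392 per group.

n = 392 per group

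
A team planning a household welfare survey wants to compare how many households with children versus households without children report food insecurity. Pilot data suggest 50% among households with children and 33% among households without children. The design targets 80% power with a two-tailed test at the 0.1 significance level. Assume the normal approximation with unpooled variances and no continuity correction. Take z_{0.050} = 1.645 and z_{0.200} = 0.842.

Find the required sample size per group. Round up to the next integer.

n = (z_{α/2} + z_β)² · [p₁(1−p₁) + p₂(1−p₂)] / (p₁ − p₂)²
  = (1.645 + 0.842)² · (0.50·0.50 + 0.33·0.67) / (0.17)²
  = (2.487)² · (0.2500 + 0.2211) / 0.0289
  = 6.1852 · 0.4711 / 0.0289
  = 100.82
Round up → n = 101 per group.

n = 101 per group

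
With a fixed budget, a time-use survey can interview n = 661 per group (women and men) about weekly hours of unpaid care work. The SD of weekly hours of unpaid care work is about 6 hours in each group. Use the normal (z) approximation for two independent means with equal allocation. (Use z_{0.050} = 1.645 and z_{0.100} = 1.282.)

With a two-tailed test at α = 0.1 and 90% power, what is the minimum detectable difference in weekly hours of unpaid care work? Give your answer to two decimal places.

Minimum detectable difference ≈ 0.97 hours

δ = (z_{α/2} + z_β) · √((σ₁²+σ₂²)/n)
  = (1.645 + 1.282) · √(72/661)
  = 2.927 · √0.10893
  = 2.927 · 0.3300
  = 0.9660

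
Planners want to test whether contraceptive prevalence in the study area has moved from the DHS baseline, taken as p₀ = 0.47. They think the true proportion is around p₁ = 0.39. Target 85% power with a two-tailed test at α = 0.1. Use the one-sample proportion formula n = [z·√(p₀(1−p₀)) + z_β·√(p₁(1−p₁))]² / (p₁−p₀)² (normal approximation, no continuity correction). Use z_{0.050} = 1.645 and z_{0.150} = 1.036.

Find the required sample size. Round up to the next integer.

n = [z_{α/2}·√(p₀q₀) + z_β·√(p₁q₁)]² / (p₁ − p₀)²
  = [1.645·√(0.47·0.53) + 1.036·√(0.39·0.61)]² / (-0.08)²
  = [1.645·0.4991 + 1.036·0.4877]² / 0.0064
  = [1.3263]² / 0.0064
  = 274.87
Round up → n = 275.

n = 275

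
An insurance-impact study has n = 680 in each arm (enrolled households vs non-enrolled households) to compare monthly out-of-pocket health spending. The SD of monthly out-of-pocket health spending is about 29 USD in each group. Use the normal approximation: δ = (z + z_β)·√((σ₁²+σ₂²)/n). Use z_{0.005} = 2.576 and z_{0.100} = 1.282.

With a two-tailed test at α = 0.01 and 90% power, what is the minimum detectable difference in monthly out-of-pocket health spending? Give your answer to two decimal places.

δ = (z_{α/2} + z_β) · √((σ₁²+σ₂²)/n)
  = (2.576 + 1.282) · √(1682/680)
  = 3.858 · √2.4735
  = 3.858 · 1.5727
  = 6.0677

Minimum detectable difference ≈ 6.07 USD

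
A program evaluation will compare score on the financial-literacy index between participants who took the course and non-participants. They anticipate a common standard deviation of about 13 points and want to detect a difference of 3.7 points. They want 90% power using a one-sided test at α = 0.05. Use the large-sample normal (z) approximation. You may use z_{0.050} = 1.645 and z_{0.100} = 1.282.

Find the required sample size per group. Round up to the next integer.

n = 212 per group

n = (z_α + z_β)² · (σ₁² + σ₂²) / δ²
  = (1.645 + 1.282)² · (2·13² = 338) / 3.7²
  = 8.5673 · 338 / 13.69
  = 211.52
Round up → n = 212 per group.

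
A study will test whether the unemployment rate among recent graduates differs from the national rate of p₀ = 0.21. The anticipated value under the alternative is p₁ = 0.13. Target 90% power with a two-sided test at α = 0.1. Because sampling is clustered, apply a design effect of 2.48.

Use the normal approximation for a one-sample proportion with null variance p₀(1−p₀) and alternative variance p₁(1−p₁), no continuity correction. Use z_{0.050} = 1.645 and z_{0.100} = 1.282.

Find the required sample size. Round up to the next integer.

n = [z_{α/2}·√(p₀q₀) + z_β·√(p₁q₁)]² / (p₁ − p₀)²
  = [1.645·√(0.21·0.79) + 1.282·√(0.13·0.87)]² / (-0.08)²
  = [1.645·0.4073 + 1.282·0.3363]² / 0.0064
  = [1.1012]² / 0.0064
  = 189.46
Design effect: 2.48 × 189.46 = 469.87.
Round up → n = 470.

n = 470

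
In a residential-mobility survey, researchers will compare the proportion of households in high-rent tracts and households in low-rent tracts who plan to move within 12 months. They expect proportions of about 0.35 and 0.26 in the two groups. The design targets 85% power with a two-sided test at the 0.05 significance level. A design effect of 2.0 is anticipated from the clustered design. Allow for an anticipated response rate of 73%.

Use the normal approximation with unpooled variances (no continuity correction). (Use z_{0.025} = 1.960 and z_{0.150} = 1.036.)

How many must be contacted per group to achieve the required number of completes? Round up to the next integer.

n = (z_{α/2} + z_β)² · [p₁(1−p₁) + p₂(1−p₂)] / (p₁ − p₂)²
  = (1.960 + 1.036)² · (0.35·0.65 + 0.26·0.74) / (0.09)²
  = (2.996)² · (0.2275 + 0.1924) / 0.0081
  = 8.9760 · 0.4199 / 0.0081
  = 465.31
Design effect: 2.0 × 465.31 = 930.62.
Adjust for 73% response: 930.62 / 0.73 = 1274.83.
Round up → n = 1275 per group.

n = 1275 per group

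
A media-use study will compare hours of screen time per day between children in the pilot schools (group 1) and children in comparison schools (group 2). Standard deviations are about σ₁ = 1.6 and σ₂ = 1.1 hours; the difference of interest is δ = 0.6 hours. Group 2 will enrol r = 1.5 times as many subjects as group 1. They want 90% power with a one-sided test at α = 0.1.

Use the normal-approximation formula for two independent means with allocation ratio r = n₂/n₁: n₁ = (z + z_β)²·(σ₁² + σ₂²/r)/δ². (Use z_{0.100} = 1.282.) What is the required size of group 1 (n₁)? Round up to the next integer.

n₁ = 62

n₁ = (z_α + z_β)² · (σ₁² + σ₂²/r) / δ²
   = (1.282 + 1.282)² · (1.6² + 1.1²/1.5) / 0.6²
   = 6.5741 · (2.56 + 0.80667) / 0.36
   = 6.5741 · 3.3667 / 0.36
   = 61.48
Round up → n₁ = 62; n₂ = r·n₁ = 1.5 × 62 = 93.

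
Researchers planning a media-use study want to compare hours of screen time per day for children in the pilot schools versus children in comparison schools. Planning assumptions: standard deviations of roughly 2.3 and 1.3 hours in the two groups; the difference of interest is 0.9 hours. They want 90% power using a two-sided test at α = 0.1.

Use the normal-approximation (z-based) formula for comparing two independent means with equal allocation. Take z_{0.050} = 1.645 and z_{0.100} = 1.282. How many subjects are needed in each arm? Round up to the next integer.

n = (z_{α/2} + z_β)² · (σ₁² + σ₂²) / δ²
  = (1.645 + 1.282)² · (2.3² + 1.3² = 6.98) / 0.9²
  = 8.5673 · 6.98 / 0.81
  = 73.83
Round up → n = 74 per group.

n = 74 per group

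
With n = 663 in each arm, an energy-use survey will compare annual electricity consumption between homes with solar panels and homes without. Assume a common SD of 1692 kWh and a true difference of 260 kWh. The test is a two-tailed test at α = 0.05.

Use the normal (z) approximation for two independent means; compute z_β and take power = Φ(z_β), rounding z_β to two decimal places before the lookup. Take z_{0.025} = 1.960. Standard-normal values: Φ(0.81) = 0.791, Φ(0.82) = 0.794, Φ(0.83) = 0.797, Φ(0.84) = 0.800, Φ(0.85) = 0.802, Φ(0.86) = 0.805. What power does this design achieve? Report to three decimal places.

Power ≈ 0.800

z_β = δ·√(n/(σ₁²+σ₂²)) − z_{α/2}
    = 260 · √(663/5725728) − 1.960
    = 260 · 0.01076 − 1.960
    = 2.7978 − 1.960 = 0.8378 → 0.84
Power = Φ(0.84) = 0.800.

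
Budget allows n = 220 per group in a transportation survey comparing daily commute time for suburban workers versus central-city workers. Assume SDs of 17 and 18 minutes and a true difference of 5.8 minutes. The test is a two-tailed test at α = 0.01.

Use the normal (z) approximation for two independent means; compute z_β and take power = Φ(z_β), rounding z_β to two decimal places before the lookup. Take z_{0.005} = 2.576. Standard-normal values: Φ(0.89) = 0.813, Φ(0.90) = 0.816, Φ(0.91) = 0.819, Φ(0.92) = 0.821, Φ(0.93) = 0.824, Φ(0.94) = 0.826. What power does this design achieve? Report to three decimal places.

Power ≈ 0.816

z_β = δ·√(n/(σ₁²+σ₂²)) − z_{α/2}
    = 5.8 · √(220/613) − 2.576
    = 5.8 · 0.59907 − 2.576
    = 3.4746 − 2.576 = 0.8986 → 0.90
Power = Φ(0.90) = 0.816.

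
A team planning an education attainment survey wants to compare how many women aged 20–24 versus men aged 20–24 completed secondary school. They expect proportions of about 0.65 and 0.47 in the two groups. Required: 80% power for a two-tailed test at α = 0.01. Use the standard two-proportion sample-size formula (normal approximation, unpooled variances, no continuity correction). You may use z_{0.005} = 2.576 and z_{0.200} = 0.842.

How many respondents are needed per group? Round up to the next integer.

n = 172 per group

n = (z_{α/2} + z_β)² · [p₁(1−p₁) + p₂(1−p₂)] / (p₁ − p₂)²
  = (2.576 + 0.842)² · (0.65·0.35 + 0.47·0.53) / (0.18)²
  = (3.418)² · (0.2275 + 0.2491) / 0.0324
  = 11.6827 · 0.4766 / 0.0324
  = 171.85
Round up → n = 172 per group.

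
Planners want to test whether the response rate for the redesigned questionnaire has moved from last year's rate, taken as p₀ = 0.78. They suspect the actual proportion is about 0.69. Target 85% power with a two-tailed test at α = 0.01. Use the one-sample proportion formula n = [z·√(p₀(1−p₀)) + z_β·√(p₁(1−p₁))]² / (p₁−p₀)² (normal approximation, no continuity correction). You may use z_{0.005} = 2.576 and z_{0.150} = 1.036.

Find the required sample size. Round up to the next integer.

n = [z_{α/2}·√(p₀q₀) + z_β·√(p₁q₁)]² / (p₁ − p₀)²
  = [2.576·√(0.78·0.22) + 1.036·√(0.69·0.31)]² / (-0.09)²
  = [2.576·0.4142 + 1.036·0.4625]² / 0.0081
  = [1.5462]² / 0.0081
  = 295.17
Round up → n = 296.

n = 296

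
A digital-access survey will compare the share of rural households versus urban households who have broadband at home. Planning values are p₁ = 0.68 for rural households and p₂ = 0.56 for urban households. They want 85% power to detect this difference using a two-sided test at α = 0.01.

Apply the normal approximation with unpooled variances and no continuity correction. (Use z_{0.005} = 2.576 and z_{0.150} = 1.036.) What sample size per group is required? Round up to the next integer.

n = 421 per group

n = (z_{α/2} + z_β)² · [p₁(1−p₁) + p₂(1−p₂)] / (p₁ − p₂)²
  = (2.576 + 1.036)² · (0.68·0.32 + 0.56·0.44) / (0.12)²
  = (3.612)² · (0.2176 + 0.2464) / 0.0144
  = 13.0465 · 0.4640 / 0.0144
  = 420.39
Round up → n = 421 per group.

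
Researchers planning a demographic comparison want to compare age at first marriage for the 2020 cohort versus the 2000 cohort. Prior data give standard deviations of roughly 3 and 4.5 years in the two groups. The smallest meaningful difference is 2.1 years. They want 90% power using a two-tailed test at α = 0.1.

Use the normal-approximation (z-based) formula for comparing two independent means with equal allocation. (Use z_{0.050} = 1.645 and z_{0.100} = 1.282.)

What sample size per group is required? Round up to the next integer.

n = (z_{α/2} + z_β)² · (σ₁² + σ₂²) / δ²
  = (1.645 + 1.282)² · (3² + 4.5² = 29.25) / 2.1²
  = 8.5673 · 29.25 / 4.41
  = 56.82
Round up → n = 57 per group.

n = 57 per group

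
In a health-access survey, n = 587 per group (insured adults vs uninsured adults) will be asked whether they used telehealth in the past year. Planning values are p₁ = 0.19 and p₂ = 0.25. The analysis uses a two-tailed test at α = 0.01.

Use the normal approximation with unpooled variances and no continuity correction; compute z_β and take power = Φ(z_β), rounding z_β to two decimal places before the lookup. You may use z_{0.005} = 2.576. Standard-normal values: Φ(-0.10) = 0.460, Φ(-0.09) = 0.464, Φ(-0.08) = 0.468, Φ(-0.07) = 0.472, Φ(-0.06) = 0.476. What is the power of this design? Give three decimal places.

z_β = |p₁−p₂|·√(n/[p₁q₁+p₂q₂]) − z_{α/2}
    = 0.06 · √(587/0.3414) − 2.576
    = 0.06 · 41.4655 − 2.576
    = 2.4879 − 2.576 = -0.0881 → -0.09
Power = Φ(-0.09) = 0.464.

Power ≈ 0.464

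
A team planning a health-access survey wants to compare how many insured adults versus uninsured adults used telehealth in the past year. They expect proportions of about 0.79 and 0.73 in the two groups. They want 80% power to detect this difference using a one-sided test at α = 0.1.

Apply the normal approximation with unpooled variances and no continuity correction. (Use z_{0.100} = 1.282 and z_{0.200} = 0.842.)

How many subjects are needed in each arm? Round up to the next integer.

n = (z_α + z_β)² · [p₁(1−p₁) + p₂(1−p₂)] / (p₁ − p₂)²
  = (1.282 + 0.842)² · (0.79·0.21 + 0.73·0.27) / (0.06)²
  = (2.124)² · (0.1659 + 0.1971) / 0.0036
  = 4.5114 · 0.3630 / 0.0036
  = 454.90
Round up → n = 455 per group.

n = 455 per group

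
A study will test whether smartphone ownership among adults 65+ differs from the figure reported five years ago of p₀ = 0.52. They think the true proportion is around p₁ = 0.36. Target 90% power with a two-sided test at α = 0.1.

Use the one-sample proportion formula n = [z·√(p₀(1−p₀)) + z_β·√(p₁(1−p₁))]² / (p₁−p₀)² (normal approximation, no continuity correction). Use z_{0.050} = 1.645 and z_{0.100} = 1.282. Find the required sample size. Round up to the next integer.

n = [z_{α/2}·√(p₀q₀) + z_β·√(p₁q₁)]² / (p₁ − p₀)²
  = [1.645·√(0.52·0.48) + 1.282·√(0.36·0.64)]² / (-0.16)²
  = [1.645·0.4996 + 1.282·0.4800]² / 0.0256
  = [1.4372]² / 0.0256
  = 80.69
Round up → n = 81.

n = 81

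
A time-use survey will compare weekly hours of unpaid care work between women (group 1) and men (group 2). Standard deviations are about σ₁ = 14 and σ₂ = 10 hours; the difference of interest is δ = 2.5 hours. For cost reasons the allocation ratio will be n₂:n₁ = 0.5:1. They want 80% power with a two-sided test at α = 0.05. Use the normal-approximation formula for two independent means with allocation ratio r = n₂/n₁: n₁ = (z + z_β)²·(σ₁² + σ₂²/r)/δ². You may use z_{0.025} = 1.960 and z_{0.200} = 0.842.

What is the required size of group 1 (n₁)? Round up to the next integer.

n₁ = 498

n₁ = (z_{α/2} + z_β)² · (σ₁² + σ₂²/r) / δ²
   = (1.960 + 0.842)² · (14² + 10²/0.5) / 2.5²
   = 7.8512 · (196 + 200) / 6.25
   = 7.8512 · 396 / 6.25
   = 497.45
Round up → n₁ = 498; n₂ = r·n₁ = 0.5 × 498 = 249.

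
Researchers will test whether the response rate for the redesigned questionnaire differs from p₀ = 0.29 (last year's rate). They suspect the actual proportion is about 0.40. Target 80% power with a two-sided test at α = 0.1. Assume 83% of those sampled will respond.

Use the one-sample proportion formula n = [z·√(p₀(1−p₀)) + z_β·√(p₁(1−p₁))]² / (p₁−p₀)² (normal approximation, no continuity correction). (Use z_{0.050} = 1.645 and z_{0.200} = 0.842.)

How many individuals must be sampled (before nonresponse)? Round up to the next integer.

n = 134

n = [z_{α/2}·√(p₀q₀) + z_β·√(p₁q₁)]² / (p₁ − p₀)²
  = [1.645·√(0.29·0.71) + 0.842·√(0.40·0.60)]² / (0.11)²
  = [1.645·0.4538 + 0.842·0.4899]² / 0.0121
  = [1.1589]² / 0.0121
  = 111.00
Adjust for 83% response: 111.00 / 0.83 = 133.74.
Round up → n = 134.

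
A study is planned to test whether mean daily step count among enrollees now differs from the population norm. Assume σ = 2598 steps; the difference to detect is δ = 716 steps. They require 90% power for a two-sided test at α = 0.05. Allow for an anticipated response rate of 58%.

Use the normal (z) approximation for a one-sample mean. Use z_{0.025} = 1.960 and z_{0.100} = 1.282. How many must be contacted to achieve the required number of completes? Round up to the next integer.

n = (z_{α/2} + z_β)² · σ² / δ²
  = (1.960 + 1.282)² · 2598² / 716²
  = 10.5106 · 6749604 / 512656
  = 138.38
Adjust for 58% response: 138.38 / 0.58 = 238.59.
Round up → n = 239.

n = 239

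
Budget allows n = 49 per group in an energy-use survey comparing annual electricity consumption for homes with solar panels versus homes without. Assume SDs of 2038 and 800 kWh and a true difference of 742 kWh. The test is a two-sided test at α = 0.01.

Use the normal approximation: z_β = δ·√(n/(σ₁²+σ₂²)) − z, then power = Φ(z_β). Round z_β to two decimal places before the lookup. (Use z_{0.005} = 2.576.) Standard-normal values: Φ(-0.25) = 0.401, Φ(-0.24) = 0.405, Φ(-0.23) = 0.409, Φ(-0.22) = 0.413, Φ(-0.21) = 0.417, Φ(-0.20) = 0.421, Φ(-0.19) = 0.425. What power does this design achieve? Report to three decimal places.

Power ≈ 0.421

z_β = δ·√(n/(σ₁²+σ₂²)) − z_{α/2}
    = 742 · √(49/4793444) − 2.576
    = 742 · 0.00320 − 2.576
    = 2.3723 − 2.576 = -0.2037 → -0.20
Power = Φ(-0.20) = 0.421.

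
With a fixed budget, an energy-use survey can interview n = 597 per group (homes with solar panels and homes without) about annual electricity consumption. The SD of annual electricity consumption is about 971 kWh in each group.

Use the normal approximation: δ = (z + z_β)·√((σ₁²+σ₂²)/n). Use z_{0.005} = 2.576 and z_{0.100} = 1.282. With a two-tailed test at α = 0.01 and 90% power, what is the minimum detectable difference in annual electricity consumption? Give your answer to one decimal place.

δ = (z_{α/2} + z_β) · √((σ₁²+σ₂²)/n)
  = (2.576 + 1.282) · √(1885682/597)
  = 3.858 · √3158.6
  = 3.858 · 56.2014
  = 216.8250

Minimum detectable difference ≈ 216.8 kWh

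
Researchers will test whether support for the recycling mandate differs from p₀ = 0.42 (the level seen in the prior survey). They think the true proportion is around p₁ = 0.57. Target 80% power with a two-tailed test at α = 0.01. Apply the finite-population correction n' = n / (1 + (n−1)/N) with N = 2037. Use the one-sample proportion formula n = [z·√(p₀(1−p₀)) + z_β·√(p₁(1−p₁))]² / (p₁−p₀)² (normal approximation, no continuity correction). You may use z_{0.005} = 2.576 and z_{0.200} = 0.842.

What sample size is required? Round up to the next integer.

n = 120

n = [z_{α/2}·√(p₀q₀) + z_β·√(p₁q₁)]² / (p₁ − p₀)²
  = [2.576·√(0.42·0.58) + 0.842·√(0.57·0.43)]² / (0.15)²
  = [2.576·0.4936 + 0.842·0.4951]² / 0.0225
  = [1.6883]² / 0.0225
  = 126.68
Finite-population correction (N = 2037): 126.68 / (1 + (126.68 − 1)/2037) = 119.32.
Round up → n = 120.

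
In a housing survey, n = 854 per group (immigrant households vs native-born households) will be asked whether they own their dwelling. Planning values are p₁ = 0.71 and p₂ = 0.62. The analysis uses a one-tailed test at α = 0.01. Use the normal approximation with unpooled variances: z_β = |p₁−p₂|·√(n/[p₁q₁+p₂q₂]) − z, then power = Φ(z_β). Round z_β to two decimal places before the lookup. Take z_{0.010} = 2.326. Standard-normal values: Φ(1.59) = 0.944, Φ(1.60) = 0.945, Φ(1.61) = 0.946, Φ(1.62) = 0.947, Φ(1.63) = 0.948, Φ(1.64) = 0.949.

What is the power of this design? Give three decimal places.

z_β = |p₁−p₂|·√(n/[p₁q₁+p₂q₂]) − z_α
    = 0.09 · √(854/0.4415) − 2.326
    = 0.09 · 43.9808 − 2.326
    = 3.9583 − 2.326 = 1.6323 → 1.63
Power = Φ(1.63) = 0.948.

Power ≈ 0.948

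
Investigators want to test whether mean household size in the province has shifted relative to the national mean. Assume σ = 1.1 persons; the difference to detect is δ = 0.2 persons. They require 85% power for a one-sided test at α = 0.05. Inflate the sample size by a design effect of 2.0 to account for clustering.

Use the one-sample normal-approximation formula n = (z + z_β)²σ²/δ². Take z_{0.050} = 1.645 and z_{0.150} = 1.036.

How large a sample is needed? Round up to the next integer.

n = 435

n = (z_α + z_β)² · σ² / δ²
  = (1.645 + 1.036)² · 1.1² / 0.2²
  = 7.1878 · 1.21 / 0.04
  = 217.43
Design effect: 2.0 × 217.43 = 434.86.
Round up → n = 435.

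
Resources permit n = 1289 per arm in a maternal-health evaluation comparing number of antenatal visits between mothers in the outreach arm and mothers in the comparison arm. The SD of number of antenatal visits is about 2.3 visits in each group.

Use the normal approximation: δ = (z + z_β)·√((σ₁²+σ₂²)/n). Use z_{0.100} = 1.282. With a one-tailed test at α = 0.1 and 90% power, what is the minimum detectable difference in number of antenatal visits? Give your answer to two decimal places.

δ = (z_α + z_β) · √((σ₁²+σ₂²)/n)
  = (1.282 + 1.282) · √(10.58/1289)
  = 2.564 · √0.00821
  = 2.564 · 0.0906
  = 0.2323

Minimum detectable difference ≈ 0.23 visits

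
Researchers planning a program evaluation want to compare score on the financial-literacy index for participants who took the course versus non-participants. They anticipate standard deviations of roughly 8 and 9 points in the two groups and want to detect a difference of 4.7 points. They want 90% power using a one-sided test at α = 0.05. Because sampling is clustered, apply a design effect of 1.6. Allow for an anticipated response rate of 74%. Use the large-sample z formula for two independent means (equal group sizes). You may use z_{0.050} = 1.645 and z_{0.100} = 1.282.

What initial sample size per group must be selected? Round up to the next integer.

n = 122 per group

n = (z_α + z_β)² · (σ₁² + σ₂²) / δ²
  = (1.645 + 1.282)² · (8² + 9² = 145) / 4.7²
  = 8.5673 · 145 / 22.09
  = 56.24
Design effect: 1.6 × 56.24 = 89.98.
Adjust for 74% response: 89.98 / 0.74 = 121.59.
Round up → n = 122 per group.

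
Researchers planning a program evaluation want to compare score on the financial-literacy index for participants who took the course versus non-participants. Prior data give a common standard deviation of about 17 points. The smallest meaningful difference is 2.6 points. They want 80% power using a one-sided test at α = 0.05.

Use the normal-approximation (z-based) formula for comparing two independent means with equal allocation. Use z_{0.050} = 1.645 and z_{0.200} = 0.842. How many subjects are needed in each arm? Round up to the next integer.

n = 529 per group

n = (z_α + z_β)² · (σ₁² + σ₂²) / δ²
  = (1.645 + 0.842)² · (2·17² = 578) / 2.6²
  = 6.1852 · 578 / 6.76
  = 528.85
Round up → n = 529 per group.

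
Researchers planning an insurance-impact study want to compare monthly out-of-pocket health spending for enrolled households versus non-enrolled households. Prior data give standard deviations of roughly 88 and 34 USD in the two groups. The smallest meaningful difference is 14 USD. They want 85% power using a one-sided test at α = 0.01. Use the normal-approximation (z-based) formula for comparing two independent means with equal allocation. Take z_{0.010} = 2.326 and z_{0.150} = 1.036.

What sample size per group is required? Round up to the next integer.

n = 514 per group

n = (z_α + z_β)² · (σ₁² + σ₂²) / δ²
  = (2.326 + 1.036)² · (88² + 34² = 8900) / 14²
  = 11.3030 · 8900 / 196
  = 513.25
Round up → n = 514 per group.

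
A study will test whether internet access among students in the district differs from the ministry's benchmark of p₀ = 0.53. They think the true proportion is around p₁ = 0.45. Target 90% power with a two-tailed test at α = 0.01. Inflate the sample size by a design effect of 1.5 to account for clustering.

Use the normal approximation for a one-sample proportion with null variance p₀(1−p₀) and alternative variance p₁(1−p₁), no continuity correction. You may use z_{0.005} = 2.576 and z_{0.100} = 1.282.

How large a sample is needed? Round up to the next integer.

n = [z_{α/2}·√(p₀q₀) + z_β·√(p₁q₁)]² / (p₁ − p₀)²
  = [2.576·√(0.53·0.47) + 1.282·√(0.45·0.55)]² / (-0.08)²
  = [2.576·0.4991 + 1.282·0.4975]² / 0.0064
  = [1.9235]² / 0.0064
  = 578.08
Design effect: 1.5 × 578.08 = 867.12.
Round up → n = 868.

n = 868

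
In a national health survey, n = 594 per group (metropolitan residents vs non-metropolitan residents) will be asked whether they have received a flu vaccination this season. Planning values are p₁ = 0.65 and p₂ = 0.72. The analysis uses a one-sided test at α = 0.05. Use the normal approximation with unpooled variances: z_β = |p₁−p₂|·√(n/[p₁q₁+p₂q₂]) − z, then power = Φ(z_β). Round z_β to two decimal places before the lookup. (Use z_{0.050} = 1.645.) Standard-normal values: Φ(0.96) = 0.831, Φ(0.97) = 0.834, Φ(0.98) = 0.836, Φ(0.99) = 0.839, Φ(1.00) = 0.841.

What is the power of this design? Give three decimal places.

z_β = |p₁−p₂|·√(n/[p₁q₁+p₂q₂]) − z_α
    = 0.07 · √(594/0.4291) − 1.645
    = 0.07 · 37.2061 − 1.645
    = 2.6044 − 1.645 = 0.9594 → 0.96
Power = Φ(0.96) = 0.831.

Power ≈ 0.831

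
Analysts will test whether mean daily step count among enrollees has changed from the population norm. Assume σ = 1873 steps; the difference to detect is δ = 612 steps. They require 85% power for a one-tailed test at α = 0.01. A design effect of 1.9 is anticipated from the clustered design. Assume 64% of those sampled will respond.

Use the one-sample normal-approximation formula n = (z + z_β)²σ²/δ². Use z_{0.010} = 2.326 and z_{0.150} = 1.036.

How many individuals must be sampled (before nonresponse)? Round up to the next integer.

n = 315

n = (z_α + z_β)² · σ² / δ²
  = (2.326 + 1.036)² · 1873² / 612²
  = 11.3030 · 3508129 / 374544
  = 105.87
Design effect: 1.9 × 105.87 = 201.15.
Adjust for 64% response: 201.15 / 0.64 = 314.30.
Round up → n = 315.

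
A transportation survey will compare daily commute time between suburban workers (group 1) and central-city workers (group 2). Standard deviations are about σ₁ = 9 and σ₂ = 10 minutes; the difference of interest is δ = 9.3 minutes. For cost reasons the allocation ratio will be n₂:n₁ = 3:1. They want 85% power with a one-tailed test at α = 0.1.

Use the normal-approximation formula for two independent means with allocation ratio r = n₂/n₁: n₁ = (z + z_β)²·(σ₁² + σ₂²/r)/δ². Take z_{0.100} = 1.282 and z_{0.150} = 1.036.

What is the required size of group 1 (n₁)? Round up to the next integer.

n₁ = (z_α + z_β)² · (σ₁² + σ₂²/r) / δ²
   = (1.282 + 1.036)² · (9² + 10²/3) / 9.3²
   = 5.3731 · (81 + 33.3333) / 86.49
   = 5.3731 · 114.3333 / 86.49
   = 7.10
Round up → n₁ = 8; n₂ = r·n₁ = 3 × 8 = 24.

n₁ = 8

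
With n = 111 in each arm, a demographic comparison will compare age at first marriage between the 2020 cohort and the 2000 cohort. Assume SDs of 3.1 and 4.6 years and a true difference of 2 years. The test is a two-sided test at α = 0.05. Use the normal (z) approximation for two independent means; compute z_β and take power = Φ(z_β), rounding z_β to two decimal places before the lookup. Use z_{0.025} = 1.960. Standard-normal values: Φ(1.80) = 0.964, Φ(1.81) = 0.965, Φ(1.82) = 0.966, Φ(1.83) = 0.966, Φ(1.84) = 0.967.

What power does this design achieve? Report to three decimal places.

Power ≈ 0.967

z_β = δ·√(n/(σ₁²+σ₂²)) − z_{α/2}
    = 2 · √(111/30.77) − 1.960
    = 2 · 1.89932 − 1.960
    = 3.7986 − 1.960 = 1.8386 → 1.84
Power = Φ(1.84) = 0.967.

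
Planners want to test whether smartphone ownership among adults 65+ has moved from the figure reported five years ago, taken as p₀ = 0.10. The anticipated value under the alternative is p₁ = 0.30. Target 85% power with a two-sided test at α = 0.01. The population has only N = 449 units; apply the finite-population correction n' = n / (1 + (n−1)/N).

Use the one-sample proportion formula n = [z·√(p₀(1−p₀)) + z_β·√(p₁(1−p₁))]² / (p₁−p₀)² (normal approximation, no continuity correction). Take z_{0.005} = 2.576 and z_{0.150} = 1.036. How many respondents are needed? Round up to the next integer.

n = 36

n = [z_{α/2}·√(p₀q₀) + z_β·√(p₁q₁)]² / (p₁ − p₀)²
  = [2.576·√(0.10·0.90) + 1.036·√(0.30·0.70)]² / (0.20)²
  = [2.576·0.3000 + 1.036·0.4583]² / 0.0400
  = [1.2476]² / 0.0400
  = 38.91
Finite-population correction (N = 449): 38.91 / (1 + (38.91 − 1)/449) = 35.88.
Round up → n = 36.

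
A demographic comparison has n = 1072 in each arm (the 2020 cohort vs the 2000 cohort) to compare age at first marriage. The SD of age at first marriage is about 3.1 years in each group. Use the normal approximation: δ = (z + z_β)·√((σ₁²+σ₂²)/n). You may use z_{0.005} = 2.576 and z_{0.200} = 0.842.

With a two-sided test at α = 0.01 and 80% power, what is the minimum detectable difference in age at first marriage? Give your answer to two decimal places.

δ = (z_{α/2} + z_β) · √((σ₁²+σ₂²)/n)
  = (2.576 + 0.842) · √(19.22/1072)
  = 3.418 · √0.01793
  = 3.418 · 0.1339
  = 0.4577

Minimum detectable difference ≈ 0.46 years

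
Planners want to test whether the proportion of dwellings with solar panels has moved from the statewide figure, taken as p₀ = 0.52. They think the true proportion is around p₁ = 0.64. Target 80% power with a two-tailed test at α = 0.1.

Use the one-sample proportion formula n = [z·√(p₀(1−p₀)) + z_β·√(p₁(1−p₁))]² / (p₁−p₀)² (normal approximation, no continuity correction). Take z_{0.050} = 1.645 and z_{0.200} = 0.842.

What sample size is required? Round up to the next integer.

n = 105

n = [z_{α/2}·√(p₀q₀) + z_β·√(p₁q₁)]² / (p₁ − p₀)²
  = [1.645·√(0.52·0.48) + 0.842·√(0.64·0.36)]² / (0.12)²
  = [1.645·0.4996 + 0.842·0.4800]² / 0.0144
  = [1.2260]² / 0.0144
  = 104.38
Round up → n = 105.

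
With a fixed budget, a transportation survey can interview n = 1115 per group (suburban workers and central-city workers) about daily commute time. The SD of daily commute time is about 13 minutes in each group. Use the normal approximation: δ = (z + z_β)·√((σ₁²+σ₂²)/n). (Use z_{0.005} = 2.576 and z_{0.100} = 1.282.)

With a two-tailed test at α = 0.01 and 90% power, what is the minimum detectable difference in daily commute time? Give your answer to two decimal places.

δ = (z_{α/2} + z_β) · √((σ₁²+σ₂²)/n)
  = (2.576 + 1.282) · √(338/1115)
  = 3.858 · √0.30314
  = 3.858 · 0.5506
  = 2.1241

Minimum detectable difference ≈ 2.12 minutes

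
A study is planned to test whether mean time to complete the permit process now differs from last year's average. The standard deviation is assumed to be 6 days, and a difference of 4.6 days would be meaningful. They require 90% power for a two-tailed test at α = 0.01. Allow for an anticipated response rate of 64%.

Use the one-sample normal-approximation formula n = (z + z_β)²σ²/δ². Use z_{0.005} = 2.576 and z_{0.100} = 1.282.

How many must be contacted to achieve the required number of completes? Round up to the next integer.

n = (z_{α/2} + z_β)² · σ² / δ²
  = (2.576 + 1.282)² · 6² / 4.6²
  = 14.8842 · 36 / 21.16
  = 25.32
Adjust for 64% response: 25.32 / 0.64 = 39.57.
Round up → n = 40.

n = 40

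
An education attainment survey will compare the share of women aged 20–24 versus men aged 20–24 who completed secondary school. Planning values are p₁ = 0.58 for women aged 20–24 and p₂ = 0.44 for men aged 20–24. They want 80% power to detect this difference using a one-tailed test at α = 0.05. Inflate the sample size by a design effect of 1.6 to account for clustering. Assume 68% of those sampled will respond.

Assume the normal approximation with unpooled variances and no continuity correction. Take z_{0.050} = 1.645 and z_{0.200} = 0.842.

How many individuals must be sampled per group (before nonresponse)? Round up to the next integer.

n = (z_α + z_β)² · [p₁(1−p₁) + p₂(1−p₂)] / (p₁ − p₂)²
  = (1.645 + 0.842)² · (0.58·0.42 + 0.44·0.56) / (0.14)²
  = (2.487)² · (0.2436 + 0.2464) / 0.0196
  = 6.1852 · 0.4900 / 0.0196
  = 154.63
Design effect: 1.6 × 154.63 = 247.41.
Adjust for 68% response: 247.41 / 0.68 = 363.83.
Round up → n = 364 per group.

n = 364 per group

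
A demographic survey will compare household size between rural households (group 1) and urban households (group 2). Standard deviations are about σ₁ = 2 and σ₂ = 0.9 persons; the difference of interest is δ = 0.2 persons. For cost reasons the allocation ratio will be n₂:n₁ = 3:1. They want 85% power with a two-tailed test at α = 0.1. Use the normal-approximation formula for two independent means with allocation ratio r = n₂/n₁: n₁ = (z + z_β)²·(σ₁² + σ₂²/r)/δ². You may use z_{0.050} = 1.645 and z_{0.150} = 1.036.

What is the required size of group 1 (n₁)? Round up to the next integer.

n₁ = 768

n₁ = (z_{α/2} + z_β)² · (σ₁² + σ₂²/r) / δ²
   = (1.645 + 1.036)² · (2² + 0.9²/3) / 0.2²
   = 7.1878 · (4 + 0.27) / 0.04
   = 7.1878 · 4.27 / 0.04
   = 767.29
Round up → n₁ = 768; n₂ = r·n₁ = 3 × 768 = 2304.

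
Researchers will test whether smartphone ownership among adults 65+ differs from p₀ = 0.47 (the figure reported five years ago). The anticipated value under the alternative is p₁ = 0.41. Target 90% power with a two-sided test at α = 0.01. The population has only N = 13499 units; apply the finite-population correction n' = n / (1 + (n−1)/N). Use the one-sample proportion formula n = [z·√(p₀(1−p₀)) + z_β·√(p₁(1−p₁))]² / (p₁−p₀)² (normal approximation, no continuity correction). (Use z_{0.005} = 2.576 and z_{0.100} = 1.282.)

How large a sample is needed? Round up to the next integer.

n = [z_{α/2}·√(p₀q₀) + z_β·√(p₁q₁)]² / (p₁ − p₀)²
  = [2.576·√(0.47·0.53) + 1.282·√(0.41·0.59)]² / (-0.06)²
  = [2.576·0.4991 + 1.282·0.4918]² / 0.0036
  = [1.9162]² / 0.0036
  = 1019.96
Finite-population correction (N = 13499): 1019.96 / (1 + (1019.96 − 1)/13499) = 948.37.
Round up → n = 949.

n = 949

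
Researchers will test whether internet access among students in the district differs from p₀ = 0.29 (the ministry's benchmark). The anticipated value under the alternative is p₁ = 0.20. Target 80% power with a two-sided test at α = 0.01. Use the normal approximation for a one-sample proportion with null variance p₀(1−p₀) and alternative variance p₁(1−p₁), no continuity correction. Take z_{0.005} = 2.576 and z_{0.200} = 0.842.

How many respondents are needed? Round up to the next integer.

n = [z_{α/2}·√(p₀q₀) + z_β·√(p₁q₁)]² / (p₁ − p₀)²
  = [2.576·√(0.29·0.71) + 0.842·√(0.20·0.80)]² / (-0.09)²
  = [2.576·0.4538 + 0.842·0.4000]² / 0.0081
  = [1.5057]² / 0.0081
  = 279.89
Round up → n = 280.

n = 280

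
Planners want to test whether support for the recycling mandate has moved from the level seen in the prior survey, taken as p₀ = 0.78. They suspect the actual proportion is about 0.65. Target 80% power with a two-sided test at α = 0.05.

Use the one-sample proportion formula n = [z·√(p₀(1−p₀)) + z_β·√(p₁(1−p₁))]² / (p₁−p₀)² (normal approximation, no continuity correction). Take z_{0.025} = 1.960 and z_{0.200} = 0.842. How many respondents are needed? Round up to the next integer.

n = [z_{α/2}·√(p₀q₀) + z_β·√(p₁q₁)]² / (p₁ − p₀)²
  = [1.960·√(0.78·0.22) + 0.842·√(0.65·0.35)]² / (-0.13)²
  = [1.960·0.4142 + 0.842·0.4770]² / 0.0169
  = [1.2135]² / 0.0169
  = 87.14
Round up → n = 88.

n = 88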